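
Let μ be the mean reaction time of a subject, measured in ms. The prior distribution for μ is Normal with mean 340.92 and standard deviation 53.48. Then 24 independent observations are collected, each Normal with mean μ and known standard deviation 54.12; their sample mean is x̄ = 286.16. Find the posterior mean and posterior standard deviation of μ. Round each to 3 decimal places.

With known σ, the Normal prior is conjugate. Weight on the data is w = (n/σ²)/(n/σ² + 1/τ₀²) = 0.00819399/(0.00819399+0.00034964) = 0.95908.
Posterior mean = w·x̄ + (1−w)·μ₀ = 0.95908·286.16 + 0.040924·340.92 = 288.401. Posterior variance = 1/(0.00819399+0.00034964) = 117.046, so SD = 10.819.

Posterior mean ≈ 288.401; posterior SD ≈ 10.819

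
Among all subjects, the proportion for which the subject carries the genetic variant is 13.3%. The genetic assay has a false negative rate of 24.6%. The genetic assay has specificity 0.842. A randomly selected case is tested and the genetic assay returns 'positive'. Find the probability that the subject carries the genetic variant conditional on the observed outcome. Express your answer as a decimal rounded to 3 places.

Write H for 'the subject carries the genetic variant'. Prior odds H:¬H = 0.133/0.867 = 0.15340. For the 'positive' outcome, the likelihood ratio is 0.754/0.158 = 4.7722.
Posterior odds = 0.15340 × 4.7722 = 0.73206, so P(H|E) = 0.73206/(1+0.73206) = 0.423.

P(H | E) ≈ 0.423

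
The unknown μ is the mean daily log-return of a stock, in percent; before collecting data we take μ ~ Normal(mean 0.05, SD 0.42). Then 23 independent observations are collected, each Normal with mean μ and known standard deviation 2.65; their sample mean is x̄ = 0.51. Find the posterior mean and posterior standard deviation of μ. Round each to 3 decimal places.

Posterior mean ≈ 0.218; posterior SD ≈ 0.334

Prior precision 1/τ₀² = 1/0.42² = 5.66893; data precision n/σ² = 23/2.65² = 3.27519.
Posterior precision = 5.66893 + 3.27519 = 8.94412, giving posterior SD = 1/√8.94412 = 0.334.
Posterior mean = (5.66893·0.05 + 3.27519·0.51) / 8.94412 = 0.218.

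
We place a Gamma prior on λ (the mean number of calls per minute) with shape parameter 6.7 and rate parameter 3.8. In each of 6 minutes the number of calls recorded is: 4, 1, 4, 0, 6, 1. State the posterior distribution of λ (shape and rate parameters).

Posterior: Gamma(shape=22.7, rate=9.8)

Total count ∑xᵢ = 16 over n = 6 minutes.
Gamma is conjugate to the Poisson likelihood: posterior is Gamma(shape = 6.7+16 = 22.7, rate = 3.8+6 = 9.8).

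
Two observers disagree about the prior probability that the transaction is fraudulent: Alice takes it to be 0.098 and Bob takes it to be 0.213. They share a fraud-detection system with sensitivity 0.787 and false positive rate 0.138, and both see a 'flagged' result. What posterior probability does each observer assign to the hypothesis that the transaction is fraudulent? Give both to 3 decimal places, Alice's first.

The likelihood ratio for a 'flagged' result is 0.787/0.138 = 5.7029.
Alice: prior odds 0.098/0.902 = 0.10865; posterior odds 0.61961; posterior probability 0.383.
Bob: prior odds 0.213/0.787 = 0.27065; posterior odds 1.5435; posterior probability 0.607.

Alice: 0.383; Bob: 0.607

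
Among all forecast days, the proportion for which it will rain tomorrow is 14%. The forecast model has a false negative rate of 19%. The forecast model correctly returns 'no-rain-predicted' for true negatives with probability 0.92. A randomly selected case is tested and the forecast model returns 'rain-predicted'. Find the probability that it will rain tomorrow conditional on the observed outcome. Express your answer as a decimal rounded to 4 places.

P(H | E) ≈ 0.6224

Write H for 'it will rain tomorrow'. Prior odds H:¬H = 0.14/0.86 = 0.16279. For the 'rain-predicted' outcome, the likelihood ratio is 0.81/0.08 = 10.125.
Posterior odds = 0.16279 × 10.125 = 1.6483, so P(H|E) = 1.6483/(1+1.6483) = 0.6224.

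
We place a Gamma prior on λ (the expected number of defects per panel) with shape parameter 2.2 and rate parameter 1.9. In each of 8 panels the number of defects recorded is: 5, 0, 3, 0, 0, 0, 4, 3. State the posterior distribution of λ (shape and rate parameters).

The Poisson likelihood adds the total count to the shape and the number of exposure periods to the rate. Here ∑xᵢ = 15 and n = 8, so shape 2.2→17.2 and rate 1.9→9.9.

Posterior: Gamma(shape=17.2, rate=9.9)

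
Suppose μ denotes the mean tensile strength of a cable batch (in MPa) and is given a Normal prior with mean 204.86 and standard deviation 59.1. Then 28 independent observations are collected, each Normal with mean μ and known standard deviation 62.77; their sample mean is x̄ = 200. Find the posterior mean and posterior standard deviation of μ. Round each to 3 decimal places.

With known σ, the Normal prior is conjugate. Weight on the data is w = (n/σ²)/(n/σ² + 1/τ₀²) = 0.00710647/(0.00710647+0.00028630) = 0.96127.
Posterior mean = w·x̄ + (1−w)·μ₀ = 0.96127·200 + 0.038727·204.86 = 200.188. Posterior variance = 1/(0.00710647+0.00028630) = 135.267, so SD = 11.630.

Posterior mean ≈ 200.188; posterior SD ≈ 11.630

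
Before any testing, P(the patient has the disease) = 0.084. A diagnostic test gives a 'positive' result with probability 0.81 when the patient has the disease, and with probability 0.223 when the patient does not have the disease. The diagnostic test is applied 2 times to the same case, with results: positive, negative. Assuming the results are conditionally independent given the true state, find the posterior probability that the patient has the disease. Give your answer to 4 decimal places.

Posterior P(H) ≈ 0.0753

With H the event that the patient has the disease, the joint likelihood of the observed sequence is P(data|H) = 0.81·0.19 = 0.15390 and P(data|¬H) = 0.223·0.777 = 0.17327.
Bayes: P(H|data) = 0.084·0.15390 / (0.084·0.15390 + 0.916·0.17327) = 0.012928/0.17164 = 0.0753.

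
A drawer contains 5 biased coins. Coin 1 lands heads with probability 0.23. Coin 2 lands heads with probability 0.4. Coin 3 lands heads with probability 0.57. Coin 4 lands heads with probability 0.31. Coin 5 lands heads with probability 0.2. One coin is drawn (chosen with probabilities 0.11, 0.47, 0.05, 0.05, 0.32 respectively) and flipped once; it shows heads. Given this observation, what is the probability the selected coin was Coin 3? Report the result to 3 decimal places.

Tabulate prior·likelihood by source: [1] prior 0.11, lik 0.23, product 0.02530; [2] prior 0.47, lik 0.4, product 0.1880; [3] prior 0.05, lik 0.57, product 0.02850; [4] prior 0.05, lik 0.31, product 0.01550; [5] prior 0.32, lik 0.2, product 0.06400.
Normalizing constant = 0.32130; the posterior for Coin 3 is its product over the sum, 0.02850/0.32130 = 0.089.

Posterior probability ≈ 0.089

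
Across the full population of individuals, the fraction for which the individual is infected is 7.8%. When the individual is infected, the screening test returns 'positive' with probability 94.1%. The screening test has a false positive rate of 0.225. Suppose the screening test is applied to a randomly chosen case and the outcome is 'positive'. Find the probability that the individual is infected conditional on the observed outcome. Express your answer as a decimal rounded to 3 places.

P(H | E) ≈ 0.261

Let H be the event that the individual is infected. P(H) = 0.078, so P(¬H) = 0.922. With E the 'positive' result, P(E|H) = 0.941 and P(E|¬H) = 0.225.
P(E) = 0.941·0.078 + 0.225·0.922 = 0.073398 + 0.20745 = 0.28085.
By Bayes' theorem, P(H|E) = 0.073398 / 0.28085 = 0.261.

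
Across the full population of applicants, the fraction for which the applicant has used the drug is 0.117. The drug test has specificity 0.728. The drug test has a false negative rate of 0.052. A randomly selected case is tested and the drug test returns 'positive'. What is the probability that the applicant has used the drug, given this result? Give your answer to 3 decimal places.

P(H | E) ≈ 0.316

Write H for 'the applicant has used the drug'. Prior odds H:¬H = 0.117/0.883 = 0.13250. For the 'positive' outcome, the likelihood ratio is 0.948/0.272 = 3.4853.
Posterior odds = 0.13250 × 3.4853 = 0.46181, so P(H|E) = 0.46181/(1+0.46181) = 0.316.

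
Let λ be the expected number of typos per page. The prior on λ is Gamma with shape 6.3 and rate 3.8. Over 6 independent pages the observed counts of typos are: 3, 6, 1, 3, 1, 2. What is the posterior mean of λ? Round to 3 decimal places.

Posterior mean ≈ 2.276

Total count ∑xᵢ = 16 over n = 6 pages.
Gamma is conjugate to the Poisson likelihood: posterior is Gamma(shape = 6.3+16 = 22.3, rate = 3.8+6 = 9.8).
Posterior mean = shape/rate = 22.3/9.8 = 2.276.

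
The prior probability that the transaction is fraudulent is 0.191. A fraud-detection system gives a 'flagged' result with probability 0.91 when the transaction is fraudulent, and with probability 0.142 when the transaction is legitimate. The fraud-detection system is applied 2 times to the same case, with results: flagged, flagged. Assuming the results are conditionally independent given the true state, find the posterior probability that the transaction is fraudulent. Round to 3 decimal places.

With H the event that the transaction is fraudulent, the joint likelihood of the observed sequence is P(data|H) = 0.91·0.91 = 0.82810 and P(data|¬H) = 0.142·0.142 = 0.020164.
Bayes: P(H|data) = 0.191·0.82810 / (0.191·0.82810 + 0.809·0.020164) = 0.15817/0.17448 = 0.9065.

Posterior P(H) ≈ 0.907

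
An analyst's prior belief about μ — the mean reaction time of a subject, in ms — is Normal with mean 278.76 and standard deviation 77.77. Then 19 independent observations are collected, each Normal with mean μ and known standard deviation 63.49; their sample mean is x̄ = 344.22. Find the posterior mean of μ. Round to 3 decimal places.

Posterior mean ≈ 342.002

With known σ, the Normal prior is conjugate. Weight on the data is w = (n/σ²)/(n/σ² + 1/τ₀²) = 0.00471349/(0.00471349+0.00016534) = 0.96611.
Posterior mean = w·x̄ + (1−w)·μ₀ = 0.96611·344.22 + 0.033889·278.76 = 342.002.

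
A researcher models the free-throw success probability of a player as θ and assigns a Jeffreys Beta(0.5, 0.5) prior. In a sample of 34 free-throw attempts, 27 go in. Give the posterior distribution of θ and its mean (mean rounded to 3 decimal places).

The binomial likelihood is conjugate to the Beta prior: with 27 successes and 7 failures, the posterior is Beta(0.5+27, 0.5+7) = Beta(27.5, 7.5).
E[θ | data] = 27.5/(27.5+7.5) = 0.786.

Posterior: Beta(27.5, 7.5); mean ≈ 0.786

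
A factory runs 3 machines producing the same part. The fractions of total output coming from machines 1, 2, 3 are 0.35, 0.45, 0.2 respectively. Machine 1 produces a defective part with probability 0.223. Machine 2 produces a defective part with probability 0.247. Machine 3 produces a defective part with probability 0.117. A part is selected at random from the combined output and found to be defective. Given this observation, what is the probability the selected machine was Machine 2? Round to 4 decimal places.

Posterior probability ≈ 0.5228

P(defective|M1) = 0.223; P(defective|M2) = 0.247; P(defective|M3) = 0.117.
Prior × likelihood for each source: 0.35·0.223=0.07805, 0.45·0.247=0.1111, 0.2·0.117=0.02340. Summing gives P(defective) = 0.21260.
P(Machine 2 | defective) = 0.1111 / 0.21260 = 0.5228.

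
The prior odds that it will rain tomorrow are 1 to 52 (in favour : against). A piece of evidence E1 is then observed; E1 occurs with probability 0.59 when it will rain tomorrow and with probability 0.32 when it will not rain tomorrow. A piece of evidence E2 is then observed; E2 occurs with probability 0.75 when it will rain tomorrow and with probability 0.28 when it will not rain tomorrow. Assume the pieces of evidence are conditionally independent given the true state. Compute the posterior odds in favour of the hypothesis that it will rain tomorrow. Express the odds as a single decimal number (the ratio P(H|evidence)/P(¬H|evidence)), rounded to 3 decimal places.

Prior odds = 1/52 = 0.019231.
Likelihood ratio for E1 = 0.59/0.32 = 1.8437.
Likelihood ratio for E2 = 0.75/0.28 = 2.6786.
Posterior odds = prior odds × LR₁ × LR₂ = 0.094973.

Posterior odds ≈ 0.095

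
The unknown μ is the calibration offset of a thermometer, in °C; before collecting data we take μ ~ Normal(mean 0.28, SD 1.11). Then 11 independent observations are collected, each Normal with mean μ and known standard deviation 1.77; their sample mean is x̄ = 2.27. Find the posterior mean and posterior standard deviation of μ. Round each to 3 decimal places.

Prior precision 1/τ₀² = 1/1.11² = 0.811622; data precision n/σ² = 11/1.77² = 3.51112.
Posterior precision = 0.811622 + 3.51112 = 4.32275, giving posterior SD = 1/√4.32275 = 0.481.
Posterior mean = (0.811622·0.28 + 3.51112·2.27) / 4.32275 = 1.896.

Posterior mean ≈ 1.896; posterior SD ≈ 0.481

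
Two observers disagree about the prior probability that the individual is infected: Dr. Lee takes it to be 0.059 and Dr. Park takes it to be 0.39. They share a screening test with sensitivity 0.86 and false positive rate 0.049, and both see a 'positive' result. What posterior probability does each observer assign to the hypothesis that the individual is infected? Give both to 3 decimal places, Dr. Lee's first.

Dr. Lee: 0.524; Dr. Park: 0.918

The likelihood ratio for a 'positive' result is 0.86/0.049 = 17.551.
Dr. Lee: prior odds 0.059/0.941 = 0.062699; posterior odds 1.1004; posterior probability 0.524.
Dr. Park: prior odds 0.39/0.61 = 0.63934; posterior odds 11.221; posterior probability 0.918.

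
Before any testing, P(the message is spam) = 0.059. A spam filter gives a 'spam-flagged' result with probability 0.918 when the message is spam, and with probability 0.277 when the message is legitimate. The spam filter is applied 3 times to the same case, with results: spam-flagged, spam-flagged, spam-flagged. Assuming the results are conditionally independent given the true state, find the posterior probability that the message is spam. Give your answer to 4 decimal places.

With H the event that the message is spam, the joint likelihood of the observed sequence is P(data|H) = 0.918·0.918·0.918 = 0.77362 and P(data|¬H) = 0.277·0.277·0.277 = 0.021254.
Bayes: P(H|data) = 0.059·0.77362 / (0.059·0.77362 + 0.941·0.021254) = 0.045644/0.065644 = 0.6953.

Posterior P(H) ≈ 0.6953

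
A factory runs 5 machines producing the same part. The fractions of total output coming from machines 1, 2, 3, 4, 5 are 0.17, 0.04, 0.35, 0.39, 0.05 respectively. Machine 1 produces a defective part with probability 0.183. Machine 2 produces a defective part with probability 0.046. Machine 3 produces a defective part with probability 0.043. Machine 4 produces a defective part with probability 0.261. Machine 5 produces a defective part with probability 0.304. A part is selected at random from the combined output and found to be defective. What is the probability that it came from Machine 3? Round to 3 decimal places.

Tabulate prior·likelihood by source: [1] prior 0.17, lik 0.183, product 0.03111; [2] prior 0.04, lik 0.046, product 0.001840; [3] prior 0.35, lik 0.043, product 0.01505; [4] prior 0.39, lik 0.261, product 0.1018; [5] prior 0.05, lik 0.304, product 0.01520.
Normalizing constant = 0.16499; the posterior for Machine 3 is its product over the sum, 0.01505/0.16499 = 0.091.

Posterior probability ≈ 0.091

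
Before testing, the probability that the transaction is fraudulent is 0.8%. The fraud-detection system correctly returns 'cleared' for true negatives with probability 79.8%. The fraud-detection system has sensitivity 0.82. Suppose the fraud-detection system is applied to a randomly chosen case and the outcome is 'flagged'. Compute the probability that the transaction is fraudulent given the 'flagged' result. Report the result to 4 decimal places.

P(H | E) ≈ 0.0317

Write H for 'the transaction is fraudulent'. Prior odds H:¬H = 0.008/0.992 = 0.0080645. For the 'flagged' outcome, the likelihood ratio is 0.82/0.202 = 4.0594.
Posterior odds = 0.0080645 × 4.0594 = 0.032737, so P(H|E) = 0.032737/(1+0.032737) = 0.0317.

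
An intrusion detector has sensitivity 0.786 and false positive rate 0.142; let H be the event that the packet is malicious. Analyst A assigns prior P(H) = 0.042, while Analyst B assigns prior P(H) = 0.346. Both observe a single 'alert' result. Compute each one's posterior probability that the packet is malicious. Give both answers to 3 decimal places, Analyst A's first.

Analyst A: 0.195; Analyst B: 0.745

P('+'|H) = 0.786, P('+'|¬H) = 0.142.
Analyst A: numerator 0.786·0.042 = 0.033012; evidence = 0.033012+0.142·0.958 = 0.16905; posterior = 0.195.
Analyst B: numerator 0.786·0.346 = 0.27196; evidence = 0.27196+0.142·0.654 = 0.36482; posterior = 0.745.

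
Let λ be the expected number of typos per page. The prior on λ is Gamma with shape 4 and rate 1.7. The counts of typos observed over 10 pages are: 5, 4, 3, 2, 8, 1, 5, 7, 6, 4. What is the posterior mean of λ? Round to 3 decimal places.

Posterior mean ≈ 4.188

Total count ∑xᵢ = 45 over n = 10 pages.
Gamma is conjugate to the Poisson likelihood: posterior is Gamma(shape = 4+45 = 49, rate = 1.7+10 = 11.7).
E[λ | data] = 49/11.7 = 4.188.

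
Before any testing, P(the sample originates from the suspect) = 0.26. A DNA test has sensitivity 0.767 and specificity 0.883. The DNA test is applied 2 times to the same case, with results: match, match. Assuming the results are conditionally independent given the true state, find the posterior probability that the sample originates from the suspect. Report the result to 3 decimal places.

Posterior P(H) ≈ 0.938

With H the event that the sample originates from the suspect, the joint likelihood of the observed sequence is P(data|H) = 0.767·0.767 = 0.58829 and P(data|¬H) = 0.117·0.117 = 0.013689.
Bayes: P(H|data) = 0.26·0.58829 / (0.26·0.58829 + 0.74·0.013689) = 0.15296/0.16309 = 0.9379.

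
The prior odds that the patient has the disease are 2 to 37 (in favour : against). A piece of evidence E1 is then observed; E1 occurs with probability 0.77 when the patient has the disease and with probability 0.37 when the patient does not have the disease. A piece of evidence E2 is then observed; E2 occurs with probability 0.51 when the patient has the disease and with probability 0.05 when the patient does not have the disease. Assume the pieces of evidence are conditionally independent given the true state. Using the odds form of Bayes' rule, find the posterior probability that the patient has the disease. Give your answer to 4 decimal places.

Posterior probability ≈ 0.5343

Prior odds = 2/37 = 0.054054.
Likelihood ratio for E1 = 0.77/0.37 = 2.0811.
Likelihood ratio for E2 = 0.51/0.05 = 10.200.
Posterior odds = prior odds × LR₁ × LR₂ = 1.1474.
Posterior probability = odds/(1+odds) = 1.1474/2.1474 = 0.5343.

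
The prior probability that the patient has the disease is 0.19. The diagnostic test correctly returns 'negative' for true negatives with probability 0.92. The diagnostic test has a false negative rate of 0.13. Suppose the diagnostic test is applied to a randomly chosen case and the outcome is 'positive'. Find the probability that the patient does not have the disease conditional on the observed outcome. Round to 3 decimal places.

Write H for 'the patient has the disease'. Prior odds H:¬H = 0.19/0.81 = 0.23457. For the 'positive' outcome, the likelihood ratio is 0.87/0.08 = 10.875.
Posterior odds = 0.23457 × 10.875 = 2.5509, so P(H|E) = 2.5509/(1+2.5509) = 0.718. Then P(¬H|E) = 1 − 0.718 = 0.282.

P(¬H | E) ≈ 0.282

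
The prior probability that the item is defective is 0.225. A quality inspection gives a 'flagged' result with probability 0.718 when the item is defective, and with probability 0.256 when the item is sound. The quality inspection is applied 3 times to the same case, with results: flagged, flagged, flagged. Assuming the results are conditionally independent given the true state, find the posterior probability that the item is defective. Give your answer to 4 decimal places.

Posterior P(H) ≈ 0.8650

With H the event that the item is defective, the joint likelihood of the observed sequence is P(data|H) = 0.718·0.718·0.718 = 0.37015 and P(data|¬H) = 0.256·0.256·0.256 = 0.016777.
Bayes: P(H|data) = 0.225·0.37015 / (0.225·0.37015 + 0.775·0.016777) = 0.083283/0.096285 = 0.8650.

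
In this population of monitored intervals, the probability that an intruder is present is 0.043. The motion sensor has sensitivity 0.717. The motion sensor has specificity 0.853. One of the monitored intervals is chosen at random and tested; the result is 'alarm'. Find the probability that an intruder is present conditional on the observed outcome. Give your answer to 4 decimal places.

P(H | E) ≈ 0.1798

Write H for 'an intruder is present'. Prior odds H:¬H = 0.043/0.957 = 0.044932. For the 'alarm' outcome, the likelihood ratio is 0.717/0.147 = 4.8776.
Posterior odds = 0.044932 × 4.8776 = 0.21916, so P(H|E) = 0.21916/(1+0.21916) = 0.1798.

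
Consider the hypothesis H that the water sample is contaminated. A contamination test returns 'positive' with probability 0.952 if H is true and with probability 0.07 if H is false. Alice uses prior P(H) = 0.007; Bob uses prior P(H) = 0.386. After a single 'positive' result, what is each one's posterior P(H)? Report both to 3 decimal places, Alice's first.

Alice: 0.087; Bob: 0.895

P('+'|H) = 0.952, P('+'|¬H) = 0.07.
Alice: numerator 0.952·0.007 = 0.0066640; evidence = 0.0066640+0.07·0.993 = 0.076174; posterior = 0.087.
Bob: numerator 0.952·0.386 = 0.36747; evidence = 0.36747+0.07·0.614 = 0.41045; posterior = 0.895.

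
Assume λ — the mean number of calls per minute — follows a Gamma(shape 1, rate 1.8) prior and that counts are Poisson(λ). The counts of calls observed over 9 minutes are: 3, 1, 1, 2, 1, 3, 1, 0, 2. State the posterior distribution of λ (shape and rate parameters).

Posterior: Gamma(shape=15, rate=10.8)

Total count ∑xᵢ = 14 over n = 9 minutes.
Gamma is conjugate to the Poisson likelihood: posterior is Gamma(shape = 1+14 = 15, rate = 1.8+9 = 10.8).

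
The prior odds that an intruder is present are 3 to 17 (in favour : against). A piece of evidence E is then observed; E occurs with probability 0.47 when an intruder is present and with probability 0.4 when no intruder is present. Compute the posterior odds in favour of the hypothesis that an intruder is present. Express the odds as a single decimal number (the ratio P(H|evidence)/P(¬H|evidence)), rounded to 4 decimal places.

Prior odds = 3/17 = 0.17647.
Likelihood ratio for E = 0.47/0.4 = 1.1750.
Posterior odds = prior odds × LR = 0.20735.

Posterior odds ≈ 0.2074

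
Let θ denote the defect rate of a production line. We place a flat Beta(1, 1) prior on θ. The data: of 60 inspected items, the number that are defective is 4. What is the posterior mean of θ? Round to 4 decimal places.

Observing 4 successes and 56 failures updates Beta(1, 1) by adding the success and failure counts to the two shape parameters: α = 1+4 = 5, β = 1+56 = 57.
E[θ | data] = 5/(5+57) = 0.0806.

Posterior mean ≈ 0.0806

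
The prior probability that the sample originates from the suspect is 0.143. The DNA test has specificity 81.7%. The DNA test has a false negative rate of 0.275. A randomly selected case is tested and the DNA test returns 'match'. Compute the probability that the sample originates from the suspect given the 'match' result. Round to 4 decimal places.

Let H be the event that the sample originates from the suspect. P(H) = 0.143, so P(¬H) = 0.857. With E the 'match' result, P(E|H) = 0.725 and P(E|¬H) = 0.183.
P(E) = 0.725·0.143 + 0.183·0.857 = 0.10367 + 0.15683 = 0.26051.
By Bayes' theorem, P(H|E) = 0.10367 / 0.26051 = 0.3980.

P(H | E) ≈ 0.3980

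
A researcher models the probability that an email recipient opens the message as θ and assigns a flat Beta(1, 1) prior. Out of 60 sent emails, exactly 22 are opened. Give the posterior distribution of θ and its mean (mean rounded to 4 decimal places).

The binomial likelihood is conjugate to the Beta prior: with 22 successes and 38 failures, the posterior is Beta(1+22, 1+38) = Beta(23, 39).
Posterior mean = α/(α+β) = 23/62 = 0.3710.

Posterior: Beta(23, 39); mean ≈ 0.3710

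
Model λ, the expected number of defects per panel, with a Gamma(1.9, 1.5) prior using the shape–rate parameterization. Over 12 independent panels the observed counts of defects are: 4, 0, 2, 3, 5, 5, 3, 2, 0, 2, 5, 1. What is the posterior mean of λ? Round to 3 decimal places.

The Poisson likelihood adds the total count to the shape and the number of exposure periods to the rate. Here ∑xᵢ = 32 and n = 12, so shape 1.9→33.9 and rate 1.5→13.5.
E[λ | data] = 33.9/13.5 = 2.511.

Posterior mean ≈ 2.511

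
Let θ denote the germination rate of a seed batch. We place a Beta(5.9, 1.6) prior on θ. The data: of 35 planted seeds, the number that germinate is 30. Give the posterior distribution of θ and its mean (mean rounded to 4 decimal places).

The binomial likelihood is conjugate to the Beta prior: with 30 successes and 5 failures, the posterior is Beta(5.9+30, 1.6+5) = Beta(35.9, 6.6).
Posterior mean = α/(α+β) = 35.9/42.5 = 0.8447.

Posterior: Beta(35.9, 6.6); mean ≈ 0.8447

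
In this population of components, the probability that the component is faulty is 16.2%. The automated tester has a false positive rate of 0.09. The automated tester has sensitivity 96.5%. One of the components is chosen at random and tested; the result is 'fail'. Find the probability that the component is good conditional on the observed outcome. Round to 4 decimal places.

Write H for 'the component is faulty'. Prior odds H:¬H = 0.162/0.838 = 0.19332. For the 'fail' outcome, the likelihood ratio is 0.965/0.09 = 10.722.
Posterior odds = 0.19332 × 10.722 = 2.0728, so P(H|E) = 2.0728/(1+2.0728) = 0.6746. Then P(¬H|E) = 1 − 0.6746 = 0.3254.

P(¬H | E) ≈ 0.3254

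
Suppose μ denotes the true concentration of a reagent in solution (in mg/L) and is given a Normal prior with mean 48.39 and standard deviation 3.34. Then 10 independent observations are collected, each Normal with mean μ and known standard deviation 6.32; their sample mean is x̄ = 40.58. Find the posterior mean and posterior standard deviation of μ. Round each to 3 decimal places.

Posterior mean ≈ 42.639; posterior SD ≈ 1.715

With known σ, the Normal prior is conjugate. Weight on the data is w = (n/σ²)/(n/σ² + 1/τ₀²) = 0.250361/(0.250361+0.0896411) = 0.73635.
Posterior mean = w·x̄ + (1−w)·μ₀ = 0.73635·40.58 + 0.26365·48.39 = 42.639. Posterior variance = 1/(0.250361+0.0896411) = 2.94116, so SD = 1.715.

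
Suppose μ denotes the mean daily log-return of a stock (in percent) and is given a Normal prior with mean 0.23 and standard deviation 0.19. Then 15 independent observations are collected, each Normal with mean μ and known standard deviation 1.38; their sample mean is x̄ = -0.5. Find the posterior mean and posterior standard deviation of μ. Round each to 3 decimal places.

Posterior mean ≈ 0.068; posterior SD ≈ 0.168

Prior precision 1/τ₀² = 1/0.19² = 27.7008; data precision n/σ² = 15/1.38² = 7.87650.
Posterior precision = 27.7008 + 7.87650 = 35.5773, giving posterior SD = 1/√35.5773 = 0.168.
Posterior mean = (27.7008·0.23 + 7.87650·-0.5) / 35.5773 = 0.068.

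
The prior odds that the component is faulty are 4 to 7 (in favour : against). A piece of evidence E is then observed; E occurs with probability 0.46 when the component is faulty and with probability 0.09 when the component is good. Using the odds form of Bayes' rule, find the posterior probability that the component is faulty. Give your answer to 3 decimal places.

Prior odds = 4/7 = 0.57143. In log-odds, ln(0.57143) = -0.55962.
Add log likelihood ratio: ln(5.1111) = 1.6314.
Posterior log-odds = 1.0718, so posterior odds = exp(1.0718) = 2.9206. Converting, P(H|E) = 2.9206/3.9206 = 0.745.

Posterior probability ≈ 0.745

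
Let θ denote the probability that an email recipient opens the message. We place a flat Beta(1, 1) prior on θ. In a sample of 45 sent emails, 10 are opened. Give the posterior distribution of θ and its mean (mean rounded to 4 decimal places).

Posterior: Beta(11, 36); mean ≈ 0.2340

Observing 10 successes and 35 failures updates Beta(1, 1) by adding the success and failure counts to the two shape parameters: α = 1+10 = 11, β = 1+35 = 36.
Posterior mean = α/(α+β) = 11/47 = 0.2340.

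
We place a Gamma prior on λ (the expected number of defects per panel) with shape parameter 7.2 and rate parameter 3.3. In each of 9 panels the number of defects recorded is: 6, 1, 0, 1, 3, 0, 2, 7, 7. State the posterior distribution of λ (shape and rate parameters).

Total count ∑xᵢ = 27 over n = 9 panels.
Gamma is conjugate to the Poisson likelihood: posterior is Gamma(shape = 7.2+27 = 34.2, rate = 3.3+9 = 12.3).

Posterior: Gamma(shape=34.2, rate=12.3)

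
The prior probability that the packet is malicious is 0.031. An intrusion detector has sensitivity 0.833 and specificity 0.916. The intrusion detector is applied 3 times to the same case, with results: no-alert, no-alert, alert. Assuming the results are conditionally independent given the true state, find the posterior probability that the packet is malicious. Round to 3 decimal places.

Posterior P(H) ≈ 0.010

Let H be the event that the packet is malicious; start with P(H) = 0.031. P('alert'|H) = 0.833, P('alert'|¬H) = 0.084.
Update on result 1 ('no-alert'): P(H) ← 0.167·0.0310 / (0.167·0.0310 + 0.916·0.9690) = 0.0051770/0.89278 = 0.0058.
Update on result 2 ('no-alert'): P(H) ← 0.167·0.0058 / (0.167·0.0058 + 0.916·0.9942) = 0.00096839/0.91166 = 0.0011.
Update on result 3 ('alert'): P(H) ← 0.833·0.0011 / (0.833·0.0011 + 0.084·0.9989) = 0.00088484/0.084796 = 0.0104.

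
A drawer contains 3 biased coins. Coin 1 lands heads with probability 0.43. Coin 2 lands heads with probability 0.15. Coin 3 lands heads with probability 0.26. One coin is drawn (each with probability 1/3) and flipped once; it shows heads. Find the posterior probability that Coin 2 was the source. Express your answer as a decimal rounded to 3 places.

Posterior probability ≈ 0.179

Tabulate prior·likelihood by source: [1] prior 0.333333, lik 0.43, product 0.1433; [2] prior 0.333333, lik 0.15, product 0.05000; [3] prior 0.333333, lik 0.26, product 0.08667.
Normalizing constant = 0.28000; the posterior for Coin 2 is its product over the sum, 0.05000/0.28000 = 0.179.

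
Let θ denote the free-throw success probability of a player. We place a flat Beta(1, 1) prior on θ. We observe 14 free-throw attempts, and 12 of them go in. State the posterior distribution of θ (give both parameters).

The binomial likelihood is conjugate to the Beta prior: with 12 successes and 2 failures, the posterior is Beta(1+12, 1+2) = Beta(13, 3).

Posterior: Beta(13, 3)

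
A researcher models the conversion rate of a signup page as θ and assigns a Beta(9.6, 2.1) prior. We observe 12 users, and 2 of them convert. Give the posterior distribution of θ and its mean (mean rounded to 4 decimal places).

The binomial likelihood is conjugate to the Beta prior: with 2 successes and 10 failures, the posterior is Beta(9.6+2, 2.1+10) = Beta(11.6, 12.1).
Posterior mean = α/(α+β) = 11.6/23.7 = 0.4895.

Posterior: Beta(11.6, 12.1); mean ≈ 0.4895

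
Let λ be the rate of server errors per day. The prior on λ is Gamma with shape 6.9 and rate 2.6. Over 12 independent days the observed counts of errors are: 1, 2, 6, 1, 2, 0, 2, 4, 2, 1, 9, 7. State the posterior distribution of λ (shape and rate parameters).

Posterior: Gamma(shape=43.9, rate=14.6)

The Poisson likelihood adds the total count to the shape and the number of exposure periods to the rate. Here ∑xᵢ = 37 and n = 12, so shape 6.9→43.9 and rate 2.6→14.6.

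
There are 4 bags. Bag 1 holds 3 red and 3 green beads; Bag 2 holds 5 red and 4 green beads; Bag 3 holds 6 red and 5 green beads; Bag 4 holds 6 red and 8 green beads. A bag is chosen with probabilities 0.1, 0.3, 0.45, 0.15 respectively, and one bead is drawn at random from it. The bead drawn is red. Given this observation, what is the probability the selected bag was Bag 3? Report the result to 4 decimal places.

P(red|Bag 1) = 0.5; P(red|Bag 2) = 0.5556; P(red|Bag 3) = 0.5455; P(red|Bag 4) = 0.4286.
Prior × likelihood for each source: 0.1·0.5=0.05000, 0.3·0.5556=0.1667, 0.45·0.5455=0.2455, 0.15·0.4286=0.06429. Summing gives P(red) = 0.52641.
P(Bag 3 | red) = 0.2455 / 0.52641 = 0.4663.

Posterior probability ≈ 0.4663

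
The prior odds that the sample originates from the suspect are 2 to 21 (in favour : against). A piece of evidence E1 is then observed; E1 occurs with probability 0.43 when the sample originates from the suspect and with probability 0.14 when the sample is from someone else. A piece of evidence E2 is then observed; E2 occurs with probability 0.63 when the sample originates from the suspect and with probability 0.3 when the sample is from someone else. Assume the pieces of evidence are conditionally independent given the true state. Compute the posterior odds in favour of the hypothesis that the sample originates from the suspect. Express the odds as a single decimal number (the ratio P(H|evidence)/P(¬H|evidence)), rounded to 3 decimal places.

Prior odds = 2/21 = 0.095238.
Likelihood ratio for E1 = 0.43/0.14 = 3.0714.
Likelihood ratio for E2 = 0.63/0.3 = 2.1000.
Posterior odds = prior odds × LR₁ × LR₂ = 0.61429.

Posterior odds ≈ 0.614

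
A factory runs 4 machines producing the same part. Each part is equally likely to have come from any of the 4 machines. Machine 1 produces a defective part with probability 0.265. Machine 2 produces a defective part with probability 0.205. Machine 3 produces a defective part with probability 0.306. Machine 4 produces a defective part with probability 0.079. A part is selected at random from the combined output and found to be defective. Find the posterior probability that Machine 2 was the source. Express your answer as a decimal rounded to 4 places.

Posterior probability ≈ 0.2398

Tabulate prior·likelihood by source: [1] prior 0.25, lik 0.265, product 0.06625; [2] prior 0.25, lik 0.205, product 0.05125; [3] prior 0.25, lik 0.306, product 0.07650; [4] prior 0.25, lik 0.079, product 0.01975.
Normalizing constant = 0.21375; the posterior for Machine 2 is its product over the sum, 0.05125/0.21375 = 0.2398.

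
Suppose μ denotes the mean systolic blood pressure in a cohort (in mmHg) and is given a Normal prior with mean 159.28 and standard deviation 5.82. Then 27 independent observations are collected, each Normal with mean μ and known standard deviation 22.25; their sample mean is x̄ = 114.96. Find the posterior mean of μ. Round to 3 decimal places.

With known σ, the Normal prior is conjugate. Weight on the data is w = (n/σ²)/(n/σ² + 1/τ₀²) = 0.0545386/(0.0545386+0.0295226) = 0.64880.
Posterior mean = w·x̄ + (1−w)·μ₀ = 0.64880·114.96 + 0.35120·159.28 = 130.525.

Posterior mean ≈ 130.525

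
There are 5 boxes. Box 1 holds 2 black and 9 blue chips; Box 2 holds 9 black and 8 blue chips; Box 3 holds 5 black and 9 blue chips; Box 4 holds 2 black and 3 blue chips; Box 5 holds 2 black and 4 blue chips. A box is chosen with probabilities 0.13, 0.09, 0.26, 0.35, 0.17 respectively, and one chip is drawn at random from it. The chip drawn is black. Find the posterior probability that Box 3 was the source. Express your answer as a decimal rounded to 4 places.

P(black|Box 1) = 0.1818; P(black|Box 2) = 0.5294; P(black|Box 3) = 0.3571; P(black|Box 4) = 0.4; P(black|Box 5) = 0.3333.
Prior × likelihood for each source: 0.13·0.1818=0.02364, 0.09·0.5294=0.04765, 0.26·0.3571=0.09286, 0.35·0.4=0.1400, 0.17·0.3333=0.05667. Summing gives P(black) = 0.36081.
P(Box 3 | black) = 0.09286 / 0.36081 = 0.2574.

Posterior probability ≈ 0.2574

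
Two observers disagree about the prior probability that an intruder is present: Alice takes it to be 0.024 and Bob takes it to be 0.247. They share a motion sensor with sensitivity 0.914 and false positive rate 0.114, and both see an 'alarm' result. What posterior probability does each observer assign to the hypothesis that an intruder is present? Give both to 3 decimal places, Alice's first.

Alice: 0.165; Bob: 0.725

The likelihood ratio for an 'alarm' result is 0.914/0.114 = 8.0175.
Alice: prior odds 0.024/0.976 = 0.024590; posterior odds 0.19715; posterior probability 0.165.
Bob: prior odds 0.247/0.753 = 0.32802; posterior odds 2.6299; posterior probability 0.725.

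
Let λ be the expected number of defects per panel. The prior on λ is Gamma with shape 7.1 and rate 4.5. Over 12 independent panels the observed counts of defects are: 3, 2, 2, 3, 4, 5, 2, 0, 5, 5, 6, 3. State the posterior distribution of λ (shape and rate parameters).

Total count ∑xᵢ = 40 over n = 12 panels.
Gamma is conjugate to the Poisson likelihood: posterior is Gamma(shape = 7.1+40 = 47.1, rate = 4.5+12 = 16.5).

Posterior: Gamma(shape=47.1, rate=16.5)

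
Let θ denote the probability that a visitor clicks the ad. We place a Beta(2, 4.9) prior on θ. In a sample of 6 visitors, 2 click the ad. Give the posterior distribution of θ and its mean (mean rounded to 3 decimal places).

Posterior: Beta(4, 8.9); mean ≈ 0.310

The binomial likelihood is conjugate to the Beta prior: with 2 successes and 4 failures, the posterior is Beta(2+2, 4.9+4) = Beta(4, 8.9).
Posterior mean = α/(α+β) = 4/12.9 = 0.310.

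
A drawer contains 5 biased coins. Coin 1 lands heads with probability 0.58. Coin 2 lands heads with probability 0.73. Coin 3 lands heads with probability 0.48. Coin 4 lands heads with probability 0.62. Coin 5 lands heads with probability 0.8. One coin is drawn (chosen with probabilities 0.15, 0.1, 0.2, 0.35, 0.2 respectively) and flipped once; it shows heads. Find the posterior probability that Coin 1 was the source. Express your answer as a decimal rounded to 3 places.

Posterior probability ≈ 0.137

P(heads|C1) = 0.58; P(heads|C2) = 0.73; P(heads|C3) = 0.48; P(heads|C4) = 0.62; P(heads|C5) = 0.8.
Prior × likelihood for each source: 0.15·0.58=0.08700, 0.1·0.73=0.07300, 0.2·0.48=0.09600, 0.35·0.62=0.2170, 0.2·0.8=0.1600. Summing gives P(heads) = 0.63300.
P(Coin 1 | heads) = 0.08700 / 0.63300 = 0.137.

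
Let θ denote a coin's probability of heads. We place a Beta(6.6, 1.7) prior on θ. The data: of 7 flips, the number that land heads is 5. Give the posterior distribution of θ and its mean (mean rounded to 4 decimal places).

The binomial likelihood is conjugate to the Beta prior: with 5 successes and 2 failures, the posterior is Beta(6.6+5, 1.7+2) = Beta(11.6, 3.7).
E[θ | data] = 11.6/(11.6+3.7) = 0.7582.

Posterior: Beta(11.6, 3.7); mean ≈ 0.7582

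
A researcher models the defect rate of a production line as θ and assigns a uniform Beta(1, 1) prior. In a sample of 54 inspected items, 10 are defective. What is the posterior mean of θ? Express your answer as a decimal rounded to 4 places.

The binomial likelihood is conjugate to the Beta prior: with 10 successes and 44 failures, the posterior is Beta(1+10, 1+44) = Beta(11, 45).
Posterior mean = α/(α+β) = 11/56 = 0.1964.

Posterior mean ≈ 0.1964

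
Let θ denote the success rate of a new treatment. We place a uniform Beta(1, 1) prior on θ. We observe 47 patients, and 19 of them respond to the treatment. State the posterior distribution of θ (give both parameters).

Observing 19 successes and 28 failures updates Beta(1, 1) by adding the success and failure counts to the two shape parameters: α = 1+19 = 20, β = 1+28 = 29.

Posterior: Beta(20, 29)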